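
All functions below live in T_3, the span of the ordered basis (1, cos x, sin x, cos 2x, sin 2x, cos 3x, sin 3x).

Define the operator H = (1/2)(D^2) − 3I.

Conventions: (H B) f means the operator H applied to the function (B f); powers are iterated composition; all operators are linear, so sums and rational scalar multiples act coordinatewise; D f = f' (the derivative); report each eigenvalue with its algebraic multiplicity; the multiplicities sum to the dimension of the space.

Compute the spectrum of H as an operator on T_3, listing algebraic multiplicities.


λ = -15/2 (multiplicity 2), λ = -5 (multiplicity 2), λ = -7/2 (multiplicity 2), λ = -3 (multiplicity 1)

image of 1: -3
image of cos x: -(7/2)cos x
image of sin x: -(7/2)sin x
image of cos 2x: -5cos 2x
image of sin 2x: -5sin 2x
image of cos 3x: -(15/2)cos 3x
image of sin 3x: -(15/2)sin 3x
the matrix is diagonal; its diagonal is (-3, -7/2, -7/2, -5, -5, -15/2, -15/2)
for a triangular matrix the eigenvalues are the diagonal entries, with algebraic multiplicity their repetition count


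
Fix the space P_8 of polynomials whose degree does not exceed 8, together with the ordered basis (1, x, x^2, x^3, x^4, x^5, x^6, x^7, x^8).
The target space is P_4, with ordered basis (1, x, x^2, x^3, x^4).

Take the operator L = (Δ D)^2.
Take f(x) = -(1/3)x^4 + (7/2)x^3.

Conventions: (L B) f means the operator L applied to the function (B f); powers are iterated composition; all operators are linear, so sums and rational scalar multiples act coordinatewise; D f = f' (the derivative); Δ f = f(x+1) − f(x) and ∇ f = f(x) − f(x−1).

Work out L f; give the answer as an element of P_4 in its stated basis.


D f = -(4/3)x^3 + (21/2)x^2
Δ D f = -4x^2 + 17x + 55/6
D (Δ D) f = -8x + 17
Δ D (Δ D) f = -8

the image equals g(x) = -8


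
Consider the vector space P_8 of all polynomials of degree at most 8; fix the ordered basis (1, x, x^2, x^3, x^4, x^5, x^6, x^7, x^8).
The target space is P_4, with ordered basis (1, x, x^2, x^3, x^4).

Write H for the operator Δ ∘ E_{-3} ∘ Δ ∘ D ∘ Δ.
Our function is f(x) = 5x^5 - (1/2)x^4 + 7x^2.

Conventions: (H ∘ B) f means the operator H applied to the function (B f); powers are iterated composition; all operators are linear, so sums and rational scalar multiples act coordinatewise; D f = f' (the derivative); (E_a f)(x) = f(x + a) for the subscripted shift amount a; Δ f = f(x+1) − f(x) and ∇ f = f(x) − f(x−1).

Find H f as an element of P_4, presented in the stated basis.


the result is g(x) = 600x - 912

Δ f = 25x^4 + 48x^3 + 47x^2 + 37x + 23/2
D Δ f = 100x^3 + 144x^2 + 94x + 37
Δ D Δ f = 300x^2 + 588x + 338
E_{-3} (Δ ∘ D ∘ Δ) f = 300x^2 - 1212x + 1274
Δ E_{-3} (Δ ∘ D ∘ Δ) f = 600x - 912


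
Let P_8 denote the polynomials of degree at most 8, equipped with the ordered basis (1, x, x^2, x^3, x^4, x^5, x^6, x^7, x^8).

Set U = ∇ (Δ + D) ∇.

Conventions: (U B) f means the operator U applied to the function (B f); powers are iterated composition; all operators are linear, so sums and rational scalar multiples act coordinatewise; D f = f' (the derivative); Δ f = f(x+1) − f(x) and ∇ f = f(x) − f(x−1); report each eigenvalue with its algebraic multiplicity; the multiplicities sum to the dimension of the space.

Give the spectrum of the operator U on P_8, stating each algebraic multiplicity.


λ = 0 (multiplicity 9)

image of 1: 0
image of x: 0
image of x^2: 0
image of x^3: 12
image of x^4: 48x - 36
image of x^5: 120x^2 - 180x + 100
image of x^6: 240x^3 - 540x^2 + 600x - 240
image of x^7: 420x^4 - 1260x^3 + 2100x^2 - 1680x + 560
image of x^8: 672x^5 - 2520x^4 + 5600x^3 - 6720x^2 + 4480x - 1260
the matrix is upper triangular; its diagonal is (0, 0, 0, 0, 0, 0, 0, 0, 0)
for a triangular matrix the eigenvalues are the diagonal entries, with algebraic multiplicity their repetition count


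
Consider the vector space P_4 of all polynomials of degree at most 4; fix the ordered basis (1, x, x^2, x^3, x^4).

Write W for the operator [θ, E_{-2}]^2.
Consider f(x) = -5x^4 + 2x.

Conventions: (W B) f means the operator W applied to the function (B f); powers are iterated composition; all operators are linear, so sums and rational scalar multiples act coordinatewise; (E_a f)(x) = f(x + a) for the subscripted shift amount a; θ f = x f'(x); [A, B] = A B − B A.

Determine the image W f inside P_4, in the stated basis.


E_{-2} f = -5x^4 + 40x^3 - 120x^2 + 162x - 84
θ E_{-2} f = -20x^4 + 120x^3 - 240x^2 + 162x
θ f = -20x^4 + 2x
E_{-2} θ f = -20x^4 + 160x^3 - 480x^2 + 642x - 324
[θ, E_{-2}] f = -40x^3 + 240x^2 - 480x + 324
E_{-2} [θ, E_{-2}] f = -40x^3 + 480x^2 - 1920x + 2564
θ E_{-2} [θ, E_{-2}] f = -120x^3 + 960x^2 - 1920x
θ [θ, E_{-2}] f = -120x^3 + 480x^2 - 480x
E_{-2} θ [θ, E_{-2}] f = -120x^3 + 1200x^2 - 3840x + 3840
[θ, E_{-2}] [θ, E_{-2}] f = -240x^2 + 1920x - 3840

g(x) = -240x^2 + 1920x - 3840


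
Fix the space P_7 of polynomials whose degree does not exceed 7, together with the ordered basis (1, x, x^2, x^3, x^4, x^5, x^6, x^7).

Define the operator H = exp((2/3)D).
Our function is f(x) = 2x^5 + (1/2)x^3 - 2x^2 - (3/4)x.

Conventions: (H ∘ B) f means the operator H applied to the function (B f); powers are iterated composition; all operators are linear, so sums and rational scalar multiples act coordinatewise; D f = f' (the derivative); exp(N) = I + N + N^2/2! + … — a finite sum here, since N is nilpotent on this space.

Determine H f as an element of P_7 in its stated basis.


the image equals g(x) = 2x^5 + (20/3)x^4 + (169/18)x^3 + (133/27)x^2 - (251/324)x - 475/486

order-1 term: (20/3)x^4 + x^2 - (8/3)x - 1/2
order-2 term: (80/9)x^3 + (2/3)x - 8/9
order-3 term: (160/27)x^2 + 4/27
order-4 term: (160/81)x
order-5 term: 64/243
the series for exp((2/3)D) f terminates at order 5
exp((2/3)D) f = 2x^5 + (20/3)x^4 + (169/18)x^3 + (133/27)x^2 - (251/324)x - 475/486


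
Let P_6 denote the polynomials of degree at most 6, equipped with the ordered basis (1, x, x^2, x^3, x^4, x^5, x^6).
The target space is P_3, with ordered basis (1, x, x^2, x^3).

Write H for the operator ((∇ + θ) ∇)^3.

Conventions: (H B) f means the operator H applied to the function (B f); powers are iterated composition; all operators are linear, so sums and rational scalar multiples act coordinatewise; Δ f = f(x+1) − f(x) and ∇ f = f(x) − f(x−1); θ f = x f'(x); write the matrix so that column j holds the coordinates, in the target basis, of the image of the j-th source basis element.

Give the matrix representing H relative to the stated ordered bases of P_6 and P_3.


the matrix is [[0, 0, 0, 0, 144, -1560, 9240]; [0, 0, 0, 0, 144, 600, -17100]; [0, 0, 0, 0, 0, 1440, -3960]; [0, 0, 0, 0, 0, 0, 7200]] (rows listed top to bottom)

image of 1: 0
image of x: 0
image of x^2: 0
image of x^3: 0
image of x^4: 144x + 144
image of x^5: 1440x^2 + 600x - 1560
image of x^6: 7200x^3 - 3960x^2 - 17100x + 9240
each image's coordinates form column j of the matrix


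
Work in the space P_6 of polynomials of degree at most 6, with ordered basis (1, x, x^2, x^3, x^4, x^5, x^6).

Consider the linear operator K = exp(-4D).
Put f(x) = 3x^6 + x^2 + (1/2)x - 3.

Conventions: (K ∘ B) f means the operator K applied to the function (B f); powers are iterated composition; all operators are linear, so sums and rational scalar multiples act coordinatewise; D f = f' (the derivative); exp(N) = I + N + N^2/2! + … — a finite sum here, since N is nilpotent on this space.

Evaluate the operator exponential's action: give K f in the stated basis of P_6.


order-1 term: -72x^5 - 8x - 2
order-2 term: 720x^4 + 16
order-3 term: -3840x^3
order-4 term: 11520x^2
order-5 term: -18432x
order-6 term: 12288
the series for exp(-4D) f terminates at order 6
exp(-4D) f = 3x^6 - 72x^5 + 720x^4 - 3840x^3 + 11521x^2 - (36879/2)x + 12299

the image equals g(x) = 3x^6 - 72x^5 + 720x^4 - 3840x^3 + 11521x^2 - (36879/2)x + 12299


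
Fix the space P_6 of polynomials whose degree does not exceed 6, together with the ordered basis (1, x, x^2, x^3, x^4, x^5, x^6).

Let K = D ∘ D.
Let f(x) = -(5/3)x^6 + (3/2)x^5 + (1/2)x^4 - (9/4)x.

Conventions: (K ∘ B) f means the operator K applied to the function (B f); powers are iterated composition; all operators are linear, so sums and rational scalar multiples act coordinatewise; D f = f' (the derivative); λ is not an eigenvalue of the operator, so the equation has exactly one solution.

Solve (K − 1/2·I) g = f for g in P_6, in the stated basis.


g(x) = (10/3)x^6 - 3x^5 + 199x^4 - 120x^3 + 4776x^2 - (2871/2)x + 19104

write g with unknown coordinates in the stated basis and equate coefficients in (K − 1/2·I) g = f
solving from the highest basis element down gives g = (10/3)x^6 - 3x^5 + 199x^4 - 120x^3 + 4776x^2 - (2871/2)x + 19104
check: K g = 100x^4 - 60x^3 + 2388x^2 - 720x + 9552
so K g − 1/2·g = -(5/3)x^6 + (3/2)x^5 + (1/2)x^4 - (9/4)x = f ✓


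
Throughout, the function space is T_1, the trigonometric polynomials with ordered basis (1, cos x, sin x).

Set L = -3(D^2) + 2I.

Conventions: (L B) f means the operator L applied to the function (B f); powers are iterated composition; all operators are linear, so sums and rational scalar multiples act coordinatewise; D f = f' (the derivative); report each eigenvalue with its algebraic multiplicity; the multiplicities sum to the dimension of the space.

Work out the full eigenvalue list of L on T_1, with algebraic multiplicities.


λ = 2 (multiplicity 1), λ = 5 (multiplicity 2)

image of 1: 2
image of cos x: 5cos x
image of sin x: 5sin x
the matrix is diagonal; its diagonal is (2, 5, 5)
for a triangular matrix the eigenvalues are the diagonal entries, with algebraic multiplicity their repetition count


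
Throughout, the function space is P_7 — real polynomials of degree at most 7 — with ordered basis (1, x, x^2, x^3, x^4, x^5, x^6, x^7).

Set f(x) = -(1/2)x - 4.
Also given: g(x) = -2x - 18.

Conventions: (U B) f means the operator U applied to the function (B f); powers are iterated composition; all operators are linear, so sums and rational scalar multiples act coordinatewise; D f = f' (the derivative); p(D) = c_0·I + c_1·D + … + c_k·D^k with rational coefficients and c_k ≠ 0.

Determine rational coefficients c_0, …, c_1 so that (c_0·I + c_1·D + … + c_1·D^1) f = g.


c_0 = 4, c_1 = 4

D^0 f = -(1/2)x - 4
D^1 f = -1/2
matching coefficients of g against c_0 f + c_1 Df + … from the top degree down determines the c_i
solution: c_0 = 4, c_1 = 4


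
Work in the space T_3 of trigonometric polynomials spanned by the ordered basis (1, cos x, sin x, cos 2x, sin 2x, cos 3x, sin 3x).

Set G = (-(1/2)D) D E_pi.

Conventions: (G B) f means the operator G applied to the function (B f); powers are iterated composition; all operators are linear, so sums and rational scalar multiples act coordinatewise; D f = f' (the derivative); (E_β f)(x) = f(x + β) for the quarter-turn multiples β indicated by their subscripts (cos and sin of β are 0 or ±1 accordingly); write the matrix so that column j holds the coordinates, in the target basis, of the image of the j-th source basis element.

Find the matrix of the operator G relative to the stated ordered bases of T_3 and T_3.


image of 1: 0
image of cos x: -(1/2)cos x
image of sin x: -(1/2)sin x
image of cos 2x: 2cos 2x
image of sin 2x: 2sin 2x
image of cos 3x: -(9/2)cos 3x
image of sin 3x: -(9/2)sin 3x
each image's coordinates form column j of the matrix

the matrix is [[0, 0, 0, 0, 0, 0, 0]; [0, -1/2, 0, 0, 0, 0, 0]; [0, 0, -1/2, 0, 0, 0, 0]; [0, 0, 0, 2, 0, 0, 0]; [0, 0, 0, 0, 2, 0, 0]; [0, 0, 0, 0, 0, -9/2, 0]; [0, 0, 0, 0, 0, 0, -9/2]] (rows listed top to bottom)


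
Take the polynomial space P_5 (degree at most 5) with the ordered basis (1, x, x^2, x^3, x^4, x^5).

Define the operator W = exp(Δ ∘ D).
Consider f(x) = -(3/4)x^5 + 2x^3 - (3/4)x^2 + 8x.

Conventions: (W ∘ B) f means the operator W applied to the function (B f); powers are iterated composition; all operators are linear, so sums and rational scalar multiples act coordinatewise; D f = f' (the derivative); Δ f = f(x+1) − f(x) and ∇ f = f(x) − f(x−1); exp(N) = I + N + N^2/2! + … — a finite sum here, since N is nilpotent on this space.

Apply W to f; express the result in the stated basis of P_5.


order-1 term: -15x^3 - (45/2)x^2 - 3x + 3/4
order-2 term: -45x - 45
the series for exp(Δ ∘ D) f terminates at order 2
exp(Δ ∘ D) f = -(3/4)x^5 - 13x^3 - (93/4)x^2 - 40x - 177/4

the image equals g(x) = -(3/4)x^5 - 13x^3 - (93/4)x^2 - 40x - 177/4


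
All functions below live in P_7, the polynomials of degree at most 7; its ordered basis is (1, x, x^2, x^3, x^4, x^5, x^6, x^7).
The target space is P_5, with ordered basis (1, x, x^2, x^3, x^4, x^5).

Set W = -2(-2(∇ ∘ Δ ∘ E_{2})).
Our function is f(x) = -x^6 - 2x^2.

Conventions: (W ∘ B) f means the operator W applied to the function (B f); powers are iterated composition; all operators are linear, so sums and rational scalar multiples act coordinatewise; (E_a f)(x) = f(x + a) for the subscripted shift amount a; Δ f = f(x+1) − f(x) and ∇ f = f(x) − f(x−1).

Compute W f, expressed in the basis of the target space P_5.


E_{2} f = -x^6 - 12x^5 - 60x^4 - 160x^3 - 242x^2 - 200x - 72
Δ E_{2} f = -6x^5 - 75x^4 - 380x^3 - 975x^2 - 1270x - 675
∇ Δ E_{2} f = -30x^4 - 240x^3 - 750x^2 - 1080x - 606
(-2(∇ ∘ Δ ∘ E_{2})) f = 60x^4 + 480x^3 + 1500x^2 + 2160x + 1212
(-2(-2(∇ ∘ Δ ∘ E_{2}))) f = -120x^4 - 960x^3 - 3000x^2 - 4320x - 2424

g(x) = -120x^4 - 960x^3 - 3000x^2 - 4320x - 2424


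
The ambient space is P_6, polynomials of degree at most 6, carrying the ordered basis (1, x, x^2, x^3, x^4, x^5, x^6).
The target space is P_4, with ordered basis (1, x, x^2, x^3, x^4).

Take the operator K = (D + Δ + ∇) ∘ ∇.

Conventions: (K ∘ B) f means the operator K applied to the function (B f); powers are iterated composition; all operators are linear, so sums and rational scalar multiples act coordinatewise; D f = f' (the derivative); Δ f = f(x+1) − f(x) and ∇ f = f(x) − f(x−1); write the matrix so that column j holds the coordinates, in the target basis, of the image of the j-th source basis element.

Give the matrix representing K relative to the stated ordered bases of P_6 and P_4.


image of 1: 0
image of x: 0
image of x^2: 6
image of x^3: 18x - 9
image of x^4: 36x^2 - 36x + 20
image of x^5: 60x^3 - 90x^2 + 100x - 35
image of x^6: 90x^4 - 180x^3 + 300x^2 - 210x + 70
each image's coordinates form column j of the matrix

the matrix is [[0, 0, 6, -9, 20, -35, 70]; [0, 0, 0, 18, -36, 100, -210]; [0, 0, 0, 0, 36, -90, 300]; [0, 0, 0, 0, 0, 60, -180]; [0, 0, 0, 0, 0, 0, 90]] (rows listed top to bottom)


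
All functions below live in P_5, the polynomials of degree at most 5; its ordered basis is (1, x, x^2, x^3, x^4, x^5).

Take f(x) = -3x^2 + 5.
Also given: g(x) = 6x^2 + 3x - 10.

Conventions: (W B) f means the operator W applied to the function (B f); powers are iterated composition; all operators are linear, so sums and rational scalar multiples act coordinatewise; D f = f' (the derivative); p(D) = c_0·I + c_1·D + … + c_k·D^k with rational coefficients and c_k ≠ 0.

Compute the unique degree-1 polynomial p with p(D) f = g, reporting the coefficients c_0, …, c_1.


D^0 f = -3x^2 + 5
D^1 f = -6x
matching coefficients of g against c_0 f + c_1 Df + … from the top degree down determines the c_i
solution: c_0 = -2, c_1 = -1/2

p(D) = -2·I − (1/2)·D, i.e. c_0 = -2, c_1 = -1/2


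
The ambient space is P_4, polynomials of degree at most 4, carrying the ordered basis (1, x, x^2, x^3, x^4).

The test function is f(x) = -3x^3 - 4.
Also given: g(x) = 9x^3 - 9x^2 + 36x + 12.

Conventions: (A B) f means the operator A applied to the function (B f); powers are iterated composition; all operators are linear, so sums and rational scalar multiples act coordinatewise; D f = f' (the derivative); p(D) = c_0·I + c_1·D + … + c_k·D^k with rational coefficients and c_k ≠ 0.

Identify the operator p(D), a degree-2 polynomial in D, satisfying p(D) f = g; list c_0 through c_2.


p(D) = -3·I + D − 2·D^2, i.e. c_0 = -3, c_1 = 1, c_2 = -2

D^0 f = -3x^3 - 4
D^1 f = -9x^2
D^2 f = -18x
matching coefficients of g against c_0 f + c_1 Df + … from the top degree down determines the c_i
solution: c_0 = -3, c_1 = 1, c_2 = -2


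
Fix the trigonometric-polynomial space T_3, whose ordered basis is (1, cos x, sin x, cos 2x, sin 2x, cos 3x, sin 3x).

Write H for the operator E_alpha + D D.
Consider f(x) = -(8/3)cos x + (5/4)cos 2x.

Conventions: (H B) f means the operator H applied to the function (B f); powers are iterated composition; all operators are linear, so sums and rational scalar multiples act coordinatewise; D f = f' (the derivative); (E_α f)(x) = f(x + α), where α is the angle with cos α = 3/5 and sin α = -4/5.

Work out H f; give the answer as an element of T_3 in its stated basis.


E_alpha f = -(8/5)cos x - (32/15)sin x - (7/20)cos 2x + (6/5)sin 2x
D f = (8/3)sin x - (5/2)sin 2x
D D f = (8/3)cos x - 5cos 2x
(E_alpha + D D) f = (16/15)cos x - (32/15)sin x - (107/20)cos 2x + (6/5)sin 2x

the image equals g(x) = (16/15)cos x - (32/15)sin x - (107/20)cos 2x + (6/5)sin 2x


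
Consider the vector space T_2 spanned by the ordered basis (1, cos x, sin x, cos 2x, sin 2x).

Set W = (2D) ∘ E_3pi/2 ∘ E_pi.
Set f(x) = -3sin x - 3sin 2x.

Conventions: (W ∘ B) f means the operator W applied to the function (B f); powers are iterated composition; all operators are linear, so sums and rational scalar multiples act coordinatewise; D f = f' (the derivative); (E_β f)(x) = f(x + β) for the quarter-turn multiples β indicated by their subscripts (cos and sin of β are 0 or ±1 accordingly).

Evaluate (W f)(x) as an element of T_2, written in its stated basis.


E_pi f = 3sin x - 3sin 2x
E_3pi/2 E_pi f = -3cos x + 3sin 2x
D E_3pi/2 E_pi f = 3sin x + 6cos 2x
(2D) E_3pi/2 E_pi f = 6sin x + 12cos 2x

the result is g(x) = 6sin x + 12cos 2x


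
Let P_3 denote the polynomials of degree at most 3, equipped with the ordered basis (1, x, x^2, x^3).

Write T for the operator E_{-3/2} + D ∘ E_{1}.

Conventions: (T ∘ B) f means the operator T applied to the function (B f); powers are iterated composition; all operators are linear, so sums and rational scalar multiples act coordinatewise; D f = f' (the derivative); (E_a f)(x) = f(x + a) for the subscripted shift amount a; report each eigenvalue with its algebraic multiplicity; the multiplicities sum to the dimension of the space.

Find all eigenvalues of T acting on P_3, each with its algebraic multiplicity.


λ = 1 (multiplicity 4)

image of 1: 1
image of x: x - 1/2
image of x^2: x^2 - x + 17/4
image of x^3: x^3 - (3/2)x^2 + (51/4)x - 3/8
the matrix is upper triangular; its diagonal is (1, 1, 1, 1)
for a triangular matrix the eigenvalues are the diagonal entries, with algebraic multiplicity their repetition count


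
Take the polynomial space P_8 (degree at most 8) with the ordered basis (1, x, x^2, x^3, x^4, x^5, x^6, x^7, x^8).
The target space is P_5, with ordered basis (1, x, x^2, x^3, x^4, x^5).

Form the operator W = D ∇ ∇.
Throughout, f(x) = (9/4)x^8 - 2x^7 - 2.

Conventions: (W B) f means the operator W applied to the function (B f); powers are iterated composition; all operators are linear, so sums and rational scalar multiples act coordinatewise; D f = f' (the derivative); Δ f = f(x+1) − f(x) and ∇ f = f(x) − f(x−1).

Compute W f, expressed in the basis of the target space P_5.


g(x) = 756x^5 - 4200x^4 + 10500x^3 - 14280x^2 + 10332x - 3136

∇ f = 18x^7 - 77x^6 + 168x^5 - (455/2)x^4 + 196x^3 - 105x^2 + 32x - 17/4
∇ ∇ f = 126x^6 - 840x^5 + 2625x^4 - 4760x^3 + 5166x^2 - 3136x + 1647/2
D (∇ ∇) f = 756x^5 - 4200x^4 + 10500x^3 - 14280x^2 + 10332x - 3136


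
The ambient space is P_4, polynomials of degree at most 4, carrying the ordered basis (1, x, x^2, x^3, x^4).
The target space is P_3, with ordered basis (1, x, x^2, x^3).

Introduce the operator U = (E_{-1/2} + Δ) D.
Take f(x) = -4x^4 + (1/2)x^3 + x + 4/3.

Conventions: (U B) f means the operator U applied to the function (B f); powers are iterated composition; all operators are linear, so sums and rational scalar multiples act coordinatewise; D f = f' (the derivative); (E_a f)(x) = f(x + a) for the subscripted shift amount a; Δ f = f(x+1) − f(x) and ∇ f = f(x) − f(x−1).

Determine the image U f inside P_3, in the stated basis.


the result is g(x) = -16x^3 - (45/2)x^2 - (117/2)x - 89/8

D f = -16x^3 + (3/2)x^2 + 1
E_{-1/2} D f = -16x^3 + (51/2)x^2 - (27/2)x + 27/8
Δ D f = -48x^2 - 45x - 29/2
(E_{-1/2} + Δ) D f = -16x^3 - (45/2)x^2 - (117/2)x - 89/8


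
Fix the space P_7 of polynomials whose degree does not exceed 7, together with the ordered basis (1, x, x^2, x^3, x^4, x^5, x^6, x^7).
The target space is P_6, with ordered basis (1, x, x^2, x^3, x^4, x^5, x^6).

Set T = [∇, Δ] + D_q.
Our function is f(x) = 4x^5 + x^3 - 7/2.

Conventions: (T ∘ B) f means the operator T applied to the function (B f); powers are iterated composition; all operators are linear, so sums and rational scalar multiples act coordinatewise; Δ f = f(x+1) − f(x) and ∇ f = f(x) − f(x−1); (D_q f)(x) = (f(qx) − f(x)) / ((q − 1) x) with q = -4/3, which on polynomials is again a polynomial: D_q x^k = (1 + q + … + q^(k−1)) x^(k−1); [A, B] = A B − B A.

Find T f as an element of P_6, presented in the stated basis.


Δ f = 20x^4 + 40x^3 + 43x^2 + 23x + 5
∇ Δ f = 80x^3 + 46x
∇ f = 20x^4 - 40x^3 + 43x^2 - 23x + 5
Δ ∇ f = 80x^3 + 46x
[∇, Δ] f = 0
D_q f = (724/81)x^4 + (13/9)x^2
([∇, Δ] + D_q) f = (724/81)x^4 + (13/9)x^2

the result is g(x) = (724/81)x^4 + (13/9)x^2


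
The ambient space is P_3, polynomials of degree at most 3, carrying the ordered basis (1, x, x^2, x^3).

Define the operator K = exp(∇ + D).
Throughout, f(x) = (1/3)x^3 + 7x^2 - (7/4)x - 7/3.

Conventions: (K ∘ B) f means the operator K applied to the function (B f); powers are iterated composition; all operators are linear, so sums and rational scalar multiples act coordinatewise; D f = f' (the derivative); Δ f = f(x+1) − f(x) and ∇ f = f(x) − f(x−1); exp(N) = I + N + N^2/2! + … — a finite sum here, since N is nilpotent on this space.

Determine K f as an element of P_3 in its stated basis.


order-1 term: 2x^2 + 27x - 61/6
order-2 term: 4x + 26
order-3 term: 8/3
the series for exp(∇ + D) f terminates at order 3
exp(∇ + D) f = (1/3)x^3 + 9x^2 + (117/4)x + 97/6

the image equals g(x) = (1/3)x^3 + 9x^2 + (117/4)x + 97/6


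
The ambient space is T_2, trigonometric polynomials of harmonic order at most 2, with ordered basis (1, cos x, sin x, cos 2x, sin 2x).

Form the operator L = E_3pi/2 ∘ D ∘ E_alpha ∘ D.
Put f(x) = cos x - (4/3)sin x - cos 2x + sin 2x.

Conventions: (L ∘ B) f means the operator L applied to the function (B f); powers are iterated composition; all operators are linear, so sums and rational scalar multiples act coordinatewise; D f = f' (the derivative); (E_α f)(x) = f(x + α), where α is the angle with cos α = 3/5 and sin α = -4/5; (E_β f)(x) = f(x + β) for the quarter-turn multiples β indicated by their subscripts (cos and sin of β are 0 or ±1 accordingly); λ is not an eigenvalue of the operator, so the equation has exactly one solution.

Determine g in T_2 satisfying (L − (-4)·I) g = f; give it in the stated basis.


write g with unknown coordinates in the stated basis and equate coefficients in (L − (-4)·I) g = f
solving from the highest basis element down gives g = (28/117)cos x - (29/117)sin x + (1/24)cos 2x + (7/24)sin 2x
check: L g = (5/117)cos x - (40/117)sin x - (7/6)cos 2x - (1/6)sin 2x
so L g − (-4)·g = cos x - (4/3)sin x - cos 2x + sin 2x = f ✓

g(x) = (28/117)cos x - (29/117)sin x + (1/24)cos 2x + (7/24)sin 2x


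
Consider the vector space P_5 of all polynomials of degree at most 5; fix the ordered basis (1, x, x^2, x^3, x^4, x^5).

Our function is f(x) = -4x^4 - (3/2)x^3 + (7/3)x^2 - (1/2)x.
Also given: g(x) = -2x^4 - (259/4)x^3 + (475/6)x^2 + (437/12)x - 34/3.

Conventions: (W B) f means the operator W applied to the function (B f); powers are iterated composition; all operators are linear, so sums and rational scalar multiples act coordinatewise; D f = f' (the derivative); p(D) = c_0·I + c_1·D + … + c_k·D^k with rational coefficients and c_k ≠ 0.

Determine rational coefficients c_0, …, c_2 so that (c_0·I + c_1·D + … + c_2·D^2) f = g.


p(D) = (1/2)·I + 4·D − 2·D^2, i.e. c_0 = 1/2, c_1 = 4, c_2 = -2

D^0 f = -4x^4 - (3/2)x^3 + (7/3)x^2 - (1/2)x
D^1 f = -16x^3 - (9/2)x^2 + (14/3)x - 1/2
D^2 f = -48x^2 - 9x + 14/3
matching coefficients of g against c_0 f + c_1 Df + … from the top degree down determines the c_i
solution: c_0 = 1/2, c_1 = 4, c_2 = -2


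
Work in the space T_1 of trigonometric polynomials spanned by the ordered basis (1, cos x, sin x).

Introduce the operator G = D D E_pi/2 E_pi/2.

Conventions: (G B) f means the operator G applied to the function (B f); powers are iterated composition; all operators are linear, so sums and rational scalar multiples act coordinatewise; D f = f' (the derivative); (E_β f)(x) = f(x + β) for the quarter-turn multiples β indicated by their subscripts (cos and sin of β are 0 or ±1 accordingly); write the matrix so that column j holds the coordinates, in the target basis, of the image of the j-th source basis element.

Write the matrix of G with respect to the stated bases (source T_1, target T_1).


the matrix is [[0, 0, 0]; [0, 1, 0]; [0, 0, 1]] (rows listed top to bottom)

image of 1: 0
image of cos x: cos x
image of sin x: sin x
each image's coordinates form column j of the matrix


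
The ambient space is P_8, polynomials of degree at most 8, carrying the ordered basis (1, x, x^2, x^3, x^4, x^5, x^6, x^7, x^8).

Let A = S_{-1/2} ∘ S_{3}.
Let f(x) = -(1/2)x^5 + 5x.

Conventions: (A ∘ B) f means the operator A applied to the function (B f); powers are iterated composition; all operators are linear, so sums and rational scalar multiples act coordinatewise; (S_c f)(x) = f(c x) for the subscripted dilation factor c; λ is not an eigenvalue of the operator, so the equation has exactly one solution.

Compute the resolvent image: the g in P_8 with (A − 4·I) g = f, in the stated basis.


the result is g(x) = (16/371)x^5 - (10/11)x

write g with unknown coordinates in the stated basis and equate coefficients in (A − 4·I) g = f
solving from the highest basis element down gives g = (16/371)x^5 - (10/11)x
check: A g = -(243/742)x^5 + (15/11)x
so A g − 4·g = -(1/2)x^5 + 5x = f ✓


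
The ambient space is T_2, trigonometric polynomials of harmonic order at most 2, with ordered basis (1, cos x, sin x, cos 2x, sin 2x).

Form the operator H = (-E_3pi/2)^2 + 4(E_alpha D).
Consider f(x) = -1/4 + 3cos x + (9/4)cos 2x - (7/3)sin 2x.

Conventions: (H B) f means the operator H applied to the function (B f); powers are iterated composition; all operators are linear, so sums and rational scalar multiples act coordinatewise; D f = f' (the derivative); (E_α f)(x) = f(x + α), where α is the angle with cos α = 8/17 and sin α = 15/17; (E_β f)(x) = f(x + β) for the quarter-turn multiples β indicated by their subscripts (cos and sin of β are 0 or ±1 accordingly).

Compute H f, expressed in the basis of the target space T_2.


the image equals g(x) = -1/4 - (231/17)cos x - (96/17)sin x - (469/204)cos 2x + (1183/51)sin 2x

E_3pi/2 f = -1/4 + 3sin x - (9/4)cos 2x + (7/3)sin 2x
(-E_3pi/2) f = 1/4 - 3sin x + (9/4)cos 2x - (7/3)sin 2x
E_3pi/2 (-E_3pi/2) f = 1/4 + 3cos x - (9/4)cos 2x + (7/3)sin 2x
(-E_3pi/2) (-E_3pi/2) f = -1/4 - 3cos x + (9/4)cos 2x - (7/3)sin 2x
D f = -3sin x - (14/3)cos 2x - (9/2)sin 2x
E_alpha D f = -(45/17)cos x - (24/17)sin x - (58/51)cos 2x + (217/34)sin 2x
(4(E_alpha D)) f = -(180/17)cos x - (96/17)sin x - (232/51)cos 2x + (434/17)sin 2x
((-E_3pi/2)^2 + 4(E_alpha D)) f = -1/4 - (231/17)cos x - (96/17)sin x - (469/204)cos 2x + (1183/51)sin 2x


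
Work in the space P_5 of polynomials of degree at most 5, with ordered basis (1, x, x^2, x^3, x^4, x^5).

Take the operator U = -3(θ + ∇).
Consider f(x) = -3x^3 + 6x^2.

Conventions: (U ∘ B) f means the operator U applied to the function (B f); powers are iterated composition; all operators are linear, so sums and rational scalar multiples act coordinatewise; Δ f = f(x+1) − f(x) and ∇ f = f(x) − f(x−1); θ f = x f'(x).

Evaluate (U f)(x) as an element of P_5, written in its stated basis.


θ f = -9x^3 + 12x^2
∇ f = -9x^2 + 21x - 9
(θ + ∇) f = -9x^3 + 3x^2 + 21x - 9
(-3(θ + ∇)) f = 27x^3 - 9x^2 - 63x + 27

the result is g(x) = 27x^3 - 9x^2 - 63x + 27


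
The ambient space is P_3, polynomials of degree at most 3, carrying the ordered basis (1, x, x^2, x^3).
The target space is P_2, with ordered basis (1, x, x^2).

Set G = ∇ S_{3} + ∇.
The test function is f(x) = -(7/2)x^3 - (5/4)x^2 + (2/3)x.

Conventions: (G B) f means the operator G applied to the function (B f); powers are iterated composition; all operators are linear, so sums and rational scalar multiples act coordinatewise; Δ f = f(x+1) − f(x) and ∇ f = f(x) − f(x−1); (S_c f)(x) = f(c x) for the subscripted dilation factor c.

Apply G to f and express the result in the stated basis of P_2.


g(x) = -294x^2 + 269x - 497/6

S_{3} f = -(189/2)x^3 - (45/4)x^2 + 2x
∇ S_{3} f = -(567/2)x^2 + 261x - 325/4
∇ f = -(21/2)x^2 + 8x - 19/12
(∇ S_{3} + ∇) f = -294x^2 + 269x - 497/6


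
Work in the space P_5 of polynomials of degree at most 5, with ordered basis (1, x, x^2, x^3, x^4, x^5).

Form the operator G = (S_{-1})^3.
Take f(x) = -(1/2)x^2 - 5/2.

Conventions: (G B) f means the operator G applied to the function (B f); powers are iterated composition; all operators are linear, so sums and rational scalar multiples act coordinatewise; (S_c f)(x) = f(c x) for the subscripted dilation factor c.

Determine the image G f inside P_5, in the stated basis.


S_{-1} f = -(1/2)x^2 - 5/2
S_{-1} S_{-1} f = -(1/2)x^2 - 5/2
S_{-1} S_{-1} S_{-1} f = -(1/2)x^2 - 5/2

the result is g(x) = -(1/2)x^2 - 5/2


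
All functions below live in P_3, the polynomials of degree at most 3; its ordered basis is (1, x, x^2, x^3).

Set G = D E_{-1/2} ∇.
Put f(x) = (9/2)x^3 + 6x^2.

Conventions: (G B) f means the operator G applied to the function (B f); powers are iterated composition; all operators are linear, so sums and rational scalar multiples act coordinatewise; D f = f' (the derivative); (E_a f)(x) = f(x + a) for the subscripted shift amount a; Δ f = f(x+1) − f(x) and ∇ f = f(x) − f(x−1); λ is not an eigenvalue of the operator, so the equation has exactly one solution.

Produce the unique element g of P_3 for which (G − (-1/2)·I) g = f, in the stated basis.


write g with unknown coordinates in the stated basis and equate coefficients in (G − (-1/2)·I) g = f
solving from the highest basis element down gives g = 9x^3 + 12x^2 - 108x + 60
check: G g = 54x - 30
so G g − (-1/2)·g = (9/2)x^3 + 6x^2 = f ✓

the image equals g(x) = 9x^3 + 12x^2 - 108x + 60


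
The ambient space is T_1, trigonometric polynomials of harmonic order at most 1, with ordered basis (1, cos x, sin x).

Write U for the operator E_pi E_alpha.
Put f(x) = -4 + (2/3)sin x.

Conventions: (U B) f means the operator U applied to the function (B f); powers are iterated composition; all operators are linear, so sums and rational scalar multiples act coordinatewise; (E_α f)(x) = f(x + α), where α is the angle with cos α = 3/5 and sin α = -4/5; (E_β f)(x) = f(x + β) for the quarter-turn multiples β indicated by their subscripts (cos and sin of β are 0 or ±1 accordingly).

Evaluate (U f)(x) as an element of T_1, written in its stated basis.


E_alpha f = -4 - (8/15)cos x + (2/5)sin x
E_pi E_alpha f = -4 + (8/15)cos x - (2/5)sin x

the result is g(x) = -4 + (8/15)cos x - (2/5)sin x


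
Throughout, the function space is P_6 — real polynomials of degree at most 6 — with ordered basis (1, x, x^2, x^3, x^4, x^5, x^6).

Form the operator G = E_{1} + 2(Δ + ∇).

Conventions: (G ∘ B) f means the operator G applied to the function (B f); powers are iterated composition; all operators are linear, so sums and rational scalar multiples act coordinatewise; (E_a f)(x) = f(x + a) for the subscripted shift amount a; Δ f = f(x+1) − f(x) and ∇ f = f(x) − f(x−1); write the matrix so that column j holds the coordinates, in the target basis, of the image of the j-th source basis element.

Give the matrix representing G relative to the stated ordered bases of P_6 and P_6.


the matrix is [[1, 5, 1, 5, 1, 5, 1]; [0, 1, 10, 3, 20, 5, 30]; [0, 0, 1, 15, 6, 50, 15]; [0, 0, 0, 1, 20, 10, 100]; [0, 0, 0, 0, 1, 25, 15]; [0, 0, 0, 0, 0, 1, 30]; [0, 0, 0, 0, 0, 0, 1]] (rows listed top to bottom)

image of 1: 1
image of x: x + 5
image of x^2: x^2 + 10x + 1
image of x^3: x^3 + 15x^2 + 3x + 5
image of x^4: x^4 + 20x^3 + 6x^2 + 20x + 1
image of x^5: x^5 + 25x^4 + 10x^3 + 50x^2 + 5x + 5
image of x^6: x^6 + 30x^5 + 15x^4 + 100x^3 + 15x^2 + 30x + 1
each image's coordinates form column j of the matrix


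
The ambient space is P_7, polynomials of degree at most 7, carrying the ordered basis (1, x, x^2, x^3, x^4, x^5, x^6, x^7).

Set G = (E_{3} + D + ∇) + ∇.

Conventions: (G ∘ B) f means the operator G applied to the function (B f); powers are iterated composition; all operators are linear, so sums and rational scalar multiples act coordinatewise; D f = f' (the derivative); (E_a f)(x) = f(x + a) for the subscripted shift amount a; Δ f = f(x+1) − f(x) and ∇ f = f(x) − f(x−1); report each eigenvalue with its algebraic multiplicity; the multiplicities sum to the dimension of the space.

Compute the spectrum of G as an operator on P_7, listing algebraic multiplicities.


image of 1: 1
image of x: x + 6
image of x^2: x^2 + 12x + 7
image of x^3: x^3 + 18x^2 + 21x + 29
image of x^4: x^4 + 24x^3 + 42x^2 + 116x + 79
image of x^5: x^5 + 30x^4 + 70x^3 + 290x^2 + 395x + 245
image of x^6: x^6 + 36x^5 + 105x^4 + 580x^3 + 1185x^2 + 1470x + 727
image of x^7: x^7 + 42x^6 + 147x^5 + 1015x^4 + 2765x^3 + 5145x^2 + 5089x + 2189
the matrix is upper triangular; its diagonal is (1, 1, 1, 1, 1, 1, 1, 1)
for a triangular matrix the eigenvalues are the diagonal entries, with algebraic multiplicity their repetition count

λ = 1 (multiplicity 8)


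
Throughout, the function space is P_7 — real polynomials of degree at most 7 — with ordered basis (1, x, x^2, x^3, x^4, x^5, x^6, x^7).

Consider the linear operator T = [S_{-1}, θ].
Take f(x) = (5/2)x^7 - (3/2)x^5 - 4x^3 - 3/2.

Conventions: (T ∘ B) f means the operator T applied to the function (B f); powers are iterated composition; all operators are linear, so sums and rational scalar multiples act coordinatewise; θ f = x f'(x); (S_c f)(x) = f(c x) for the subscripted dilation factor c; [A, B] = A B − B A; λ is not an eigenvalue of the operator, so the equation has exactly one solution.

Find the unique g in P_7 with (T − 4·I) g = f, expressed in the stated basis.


write g with unknown coordinates in the stated basis and equate coefficients in (T − 4·I) g = f
solving from the highest basis element down gives g = -(5/8)x^7 + (3/8)x^5 + x^3 + 3/8
check: T g = 0
so T g − 4·g = (5/2)x^7 - (3/2)x^5 - 4x^3 - 3/2 = f ✓

the image equals g(x) = -(5/8)x^7 + (3/8)x^5 + x^3 + 3/8


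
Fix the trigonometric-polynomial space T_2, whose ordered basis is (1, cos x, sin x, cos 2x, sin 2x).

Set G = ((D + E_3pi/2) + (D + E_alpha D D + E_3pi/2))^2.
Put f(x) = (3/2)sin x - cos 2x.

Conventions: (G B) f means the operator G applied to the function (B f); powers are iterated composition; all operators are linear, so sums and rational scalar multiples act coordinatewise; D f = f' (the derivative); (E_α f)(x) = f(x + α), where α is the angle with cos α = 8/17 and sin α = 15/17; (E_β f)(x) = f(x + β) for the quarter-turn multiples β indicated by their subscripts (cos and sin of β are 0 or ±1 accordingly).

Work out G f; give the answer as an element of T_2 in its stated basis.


g(x) = (360/289)cos x - (483/578)sin x + (34060/83521)cos 2x + (25872/83521)sin 2x

D f = (3/2)cos x + 2sin 2x
E_3pi/2 f = -(3/2)cos x + cos 2x
(D + E_3pi/2) f = cos 2x + 2sin 2x
D f = (3/2)cos x + 2sin 2x
D f = (3/2)cos x + 2sin 2x
D D f = -(3/2)sin x + 4cos 2x
E_alpha D D f = -(45/34)cos x - (12/17)sin x - (644/289)cos 2x - (960/289)sin 2x
E_3pi/2 f = -(3/2)cos x + cos 2x
(D + E_alpha D D + E_3pi/2) f = -(45/34)cos x - (12/17)sin x - (355/289)cos 2x - (382/289)sin 2x
((D + E_3pi/2) + (D + E_alpha D D + E_3pi/2)) f = -(45/34)cos x - (12/17)sin x - (66/289)cos 2x + (196/289)sin 2x
D ((D + E_3pi/2) + (D + E_alpha D D + E_3pi/2)) f = -(12/17)cos x + (45/34)sin x + (392/289)cos 2x + (132/289)sin 2x
E_3pi/2 ((D + E_3pi/2) + (D + E_alpha D D + E_3pi/2)) f = (12/17)cos x - (45/34)sin x + (66/289)cos 2x - (196/289)sin 2x
(D + E_3pi/2) ((D + E_3pi/2) + (D + E_alpha D D + E_3pi/2)) f = (458/289)cos 2x - (64/289)sin 2x
D ((D + E_3pi/2) + (D + E_alpha D D + E_3pi/2)) f = -(12/17)cos x + (45/34)sin x + (392/289)cos 2x + (132/289)sin 2x
D ((D + E_3pi/2) + (D + E_alpha D D + E_3pi/2)) f = -(12/17)cos x + (45/34)sin x + (392/289)cos 2x + (132/289)sin 2x
D D ((D + E_3pi/2) + (D + E_alpha D D + E_3pi/2)) f = (45/34)cos x + (12/17)sin x + (264/289)cos 2x - (784/289)sin 2x
E_alpha D D ((D + E_3pi/2) + (D + E_alpha D D + E_3pi/2)) f = (360/289)cos x - (483/578)sin x - (230664/83521)cos 2x + (62864/83521)sin 2x
E_3pi/2 ((D + E_3pi/2) + (D + E_alpha D D + E_3pi/2)) f = (12/17)cos x - (45/34)sin x + (66/289)cos 2x - (196/289)sin 2x
(D + E_alpha D D + E_3pi/2) ((D + E_3pi/2) + (D + E_alpha D D + E_3pi/2)) f = (360/289)cos x - (483/578)sin x - (98302/83521)cos 2x + (44368/83521)sin 2x
((D + E_3pi/2) + (D + E_alpha D D + E_3pi/2)) ((D + E_3pi/2) + (D + E_alpha D D + E_3pi/2)) f = (360/289)cos x - (483/578)sin x + (34060/83521)cos 2x + (25872/83521)sin 2x


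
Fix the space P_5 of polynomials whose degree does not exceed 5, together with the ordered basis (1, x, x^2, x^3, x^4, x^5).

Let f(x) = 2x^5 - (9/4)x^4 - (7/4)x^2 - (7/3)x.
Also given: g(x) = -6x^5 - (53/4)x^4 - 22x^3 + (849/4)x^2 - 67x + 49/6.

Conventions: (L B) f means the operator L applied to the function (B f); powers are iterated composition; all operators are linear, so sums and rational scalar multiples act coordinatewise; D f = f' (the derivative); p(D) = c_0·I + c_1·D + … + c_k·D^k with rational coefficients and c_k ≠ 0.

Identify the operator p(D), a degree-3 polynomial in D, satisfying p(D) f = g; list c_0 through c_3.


p(D) = -3·I − 2·D − D^2 + (3/2)·D^3, i.e. c_0 = -3, c_1 = -2, c_2 = -1, c_3 = 3/2

D^0 f = 2x^5 - (9/4)x^4 - (7/4)x^2 - (7/3)x
D^1 f = 10x^4 - 9x^3 - (7/2)x - 7/3
D^2 f = 40x^3 - 27x^2 - 7/2
D^3 f = 120x^2 - 54x
matching coefficients of g against c_0 f + c_1 Df + … from the top degree down determines the c_i
solution: c_0 = -3, c_1 = -2, c_2 = -1, c_3 = 3/2


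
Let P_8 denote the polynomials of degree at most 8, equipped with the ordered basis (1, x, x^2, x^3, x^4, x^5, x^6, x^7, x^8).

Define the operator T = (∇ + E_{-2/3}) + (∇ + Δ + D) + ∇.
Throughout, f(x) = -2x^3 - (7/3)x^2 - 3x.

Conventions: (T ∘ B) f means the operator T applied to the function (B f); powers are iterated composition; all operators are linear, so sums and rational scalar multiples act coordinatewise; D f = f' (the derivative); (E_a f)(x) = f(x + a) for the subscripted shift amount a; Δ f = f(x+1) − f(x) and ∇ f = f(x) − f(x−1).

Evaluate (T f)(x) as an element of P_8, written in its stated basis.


the image equals g(x) = -2x^3 - (85/3)x^2 - (125/9)x - 151/9

∇ f = -6x^2 + (4/3)x - 8/3
E_{-2/3} f = -2x^3 + (5/3)x^2 - (23/9)x + 14/9
(∇ + E_{-2/3}) f = -2x^3 - (13/3)x^2 - (11/9)x - 10/9
∇ f = -6x^2 + (4/3)x - 8/3
Δ f = -6x^2 - (32/3)x - 22/3
D f = -6x^2 - (14/3)x - 3
(∇ + Δ + D) f = -18x^2 - 14x - 13
∇ f = -6x^2 + (4/3)x - 8/3
((∇ + E_{-2/3}) + (∇ + Δ + D) + ∇) f = -2x^3 - (85/3)x^2 - (125/9)x - 151/9


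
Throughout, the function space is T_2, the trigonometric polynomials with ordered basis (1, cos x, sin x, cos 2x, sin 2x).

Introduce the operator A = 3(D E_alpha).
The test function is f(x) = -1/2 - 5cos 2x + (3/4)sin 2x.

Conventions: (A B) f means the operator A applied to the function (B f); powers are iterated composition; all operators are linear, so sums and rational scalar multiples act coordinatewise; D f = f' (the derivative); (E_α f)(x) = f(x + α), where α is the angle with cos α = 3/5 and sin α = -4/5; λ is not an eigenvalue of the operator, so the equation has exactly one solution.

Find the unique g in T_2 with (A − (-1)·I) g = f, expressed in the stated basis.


the result is g(x) = -1/2 - (1627/2426)cos 2x + (1347/4852)sin 2x

write g with unknown coordinates in the stated basis and equate coefficients in (A − (-1)·I) g = f
solving from the highest basis element down gives g = -1/2 - (1627/2426)cos 2x + (1347/4852)sin 2x
check: A g = -(10503/2426)cos 2x + (573/1213)sin 2x
so A g − (-1)·g = -1/2 - 5cos 2x + (3/4)sin 2x = f ✓
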